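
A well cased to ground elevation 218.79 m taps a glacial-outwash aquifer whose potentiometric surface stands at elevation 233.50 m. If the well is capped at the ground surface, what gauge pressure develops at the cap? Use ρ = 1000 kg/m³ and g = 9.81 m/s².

Head above the cap: Δh = 233.50 − 218.79 = 14.71 m.
P = ρgΔh = 1000 × 9.81 × 14.71 = 144305 Pa ≈ 144 kPa.

P ≈ 144 kPa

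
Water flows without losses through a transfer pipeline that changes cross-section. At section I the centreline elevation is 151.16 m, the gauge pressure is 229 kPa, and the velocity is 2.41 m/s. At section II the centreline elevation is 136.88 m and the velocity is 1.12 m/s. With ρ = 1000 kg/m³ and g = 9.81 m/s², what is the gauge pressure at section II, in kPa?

Pressure head at I: ψ₁ = P₁/(ρg) = 229×1000 / (1000 × 9.81) = 23.34 m.
Velocity heads: v₁²/2g = 2.41²/19.62 = 0.296 m; v₂²/2g = 1.12²/19.62 = 0.064 m.
Total head H = z₁ + ψ₁ + v₁²/2g = 151.16 + 23.34 + 0.296 = 174.80 m.
ψ₂ = H − z₂ − v₂²/2g = 174.80 − 136.88 − 0.064 = 37.86 m.
P₂ = ρgψ₂ = 1000 × 9.81 × 37.86 ≈ 371 kPa.

P₂ ≈ 371 kPa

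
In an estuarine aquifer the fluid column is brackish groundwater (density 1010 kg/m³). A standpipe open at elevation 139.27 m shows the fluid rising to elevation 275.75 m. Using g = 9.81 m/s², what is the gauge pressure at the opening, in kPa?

P ≈ 1350 kPa

Pressure head ψ = h − z = 275.75 − 139.27 = 136.48 m.
P = ρgψ = 1010 × 9.81 × 136.48 = 1352257 Pa ≈ 1350 kPa.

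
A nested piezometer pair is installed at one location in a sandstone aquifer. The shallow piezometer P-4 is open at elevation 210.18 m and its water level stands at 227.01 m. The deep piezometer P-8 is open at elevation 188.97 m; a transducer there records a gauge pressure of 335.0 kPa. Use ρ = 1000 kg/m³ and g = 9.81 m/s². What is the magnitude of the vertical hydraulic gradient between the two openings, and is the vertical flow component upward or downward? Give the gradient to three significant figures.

|i_v| ≈ 0.183; vertical flow is downward

Total head at P-4: h = 227.01 m (water level in the standpipe).
Pressure head at P-8: ψ = P/(ρg) = 335.0×1000 / (1000 × 9.81) = 34.15 m.
Total head at P-8: h = z + ψ = 188.97 + 34.15 = 223.12 m.
Δh = h(P-4) − h(P-8) = 227.01 − 223.12 = 3.89 m.
Vertical separation Δz = 210.18 − 188.97 = 21.21 m.
|i_v| = |Δh| / Δz = 3.89 / 21.21 = 0.183.
Head is higher in the shallow piezometer, so vertical flow is downward (recharge condition).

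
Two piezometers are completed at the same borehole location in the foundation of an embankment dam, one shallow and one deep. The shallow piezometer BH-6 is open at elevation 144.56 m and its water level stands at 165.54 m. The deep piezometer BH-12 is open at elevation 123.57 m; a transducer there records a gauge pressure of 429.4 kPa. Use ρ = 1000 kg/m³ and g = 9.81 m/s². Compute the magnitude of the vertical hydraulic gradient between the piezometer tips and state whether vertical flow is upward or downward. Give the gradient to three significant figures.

|i_v| ≈ 0.0858; vertical flow is upward

Total head at BH-6: h = 165.54 m (water level in the standpipe).
Pressure head at BH-12: ψ = P/(ρg) = 429.4×1000 / (1000 × 9.81) = 43.77 m.
Total head at BH-12: h = z + ψ = 123.57 + 43.77 = 167.34 m.
Δh = h(BH-6) − h(BH-12) = 165.54 − 167.34 = -1.80 m.
Vertical separation Δz = 144.56 − 123.57 = 20.99 m.
|i_v| = |Δh| / Δz = 1.80 / 20.99 = 0.0858.
Head is higher in the deep piezometer, so vertical flow is upward (discharge condition).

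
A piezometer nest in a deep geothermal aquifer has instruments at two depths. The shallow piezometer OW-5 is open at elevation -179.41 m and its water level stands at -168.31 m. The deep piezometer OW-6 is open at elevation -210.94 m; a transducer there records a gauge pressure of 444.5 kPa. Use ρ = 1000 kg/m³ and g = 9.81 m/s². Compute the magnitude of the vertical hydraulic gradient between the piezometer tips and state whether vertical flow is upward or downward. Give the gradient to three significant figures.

Total head at OW-5: h = -168.31 m (water level in the standpipe).
Pressure head at OW-6: ψ = P/(ρg) = 444.5×1000 / (1000 × 9.81) = 45.31 m.
Total head at OW-6: h = z + ψ = -210.94 + 45.31 = -165.63 m.
Δh = h(OW-5) − h(OW-6) = -168.31 − (-165.63) = -2.68 m.
Vertical separation Δz = -179.41 − (-210.94) = 31.53 m.
|i_v| = |Δh| / Δz = 2.68 / 31.53 = 0.0850.
Head is higher in the deep piezometer, so vertical flow is upward (discharge condition).

|i_v| ≈ 0.0850; vertical flow is upward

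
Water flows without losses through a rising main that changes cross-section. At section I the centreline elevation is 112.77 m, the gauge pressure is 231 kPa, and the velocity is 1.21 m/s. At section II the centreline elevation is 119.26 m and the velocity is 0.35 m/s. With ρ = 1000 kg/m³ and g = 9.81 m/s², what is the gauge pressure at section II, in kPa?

P₂ ≈ 168 kPa

Pressure head at I: ψ₁ = P₁/(ρg) = 231×1000 / (1000 × 9.81) = 23.55 m.
Velocity heads: v₁²/2g = 1.21²/19.62 = 0.075 m; v₂²/2g = 0.35²/19.62 = 0.006 m.
Total head H = z₁ + ψ₁ + v₁²/2g = 112.77 + 23.55 + 0.075 = 136.39 m.
ψ₂ = H − z₂ − v₂²/2g = 136.39 − 119.26 − 0.006 = 17.12 m.
P₂ = ρgψ₂ = 1000 × 9.81 × 17.12 ≈ 168 kPa.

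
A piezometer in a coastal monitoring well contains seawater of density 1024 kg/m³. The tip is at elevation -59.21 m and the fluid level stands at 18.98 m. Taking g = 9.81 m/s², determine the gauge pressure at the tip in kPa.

Pressure head ψ = h − z = 18.98 − (-59.21) = 78.19 m.
P = ρgψ = 1024 × 9.81 × 78.19 = 785453 Pa ≈ 785 kPa.

P ≈ 785 kPa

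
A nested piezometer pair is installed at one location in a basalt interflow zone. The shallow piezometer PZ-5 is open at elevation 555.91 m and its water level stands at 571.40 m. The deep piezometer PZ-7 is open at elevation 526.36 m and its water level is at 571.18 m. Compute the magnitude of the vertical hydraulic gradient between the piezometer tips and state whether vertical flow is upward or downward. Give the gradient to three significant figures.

Total head at PZ-5: h = 571.40 m (water level in the standpipe).
Total head at PZ-7: h = 571.18 m.
Δh = h(PZ-5) − h(PZ-7) = 571.40 − 571.18 = 0.22 m.
Vertical separation Δz = 555.91 − 526.36 = 29.55 m.
|i_v| = |Δh| / Δz = 0.22 / 29.55 = 0.00745.
Head is higher in the shallow piezometer, so vertical flow is downward (recharge condition).

|i_v| ≈ 0.00745; vertical flow is downward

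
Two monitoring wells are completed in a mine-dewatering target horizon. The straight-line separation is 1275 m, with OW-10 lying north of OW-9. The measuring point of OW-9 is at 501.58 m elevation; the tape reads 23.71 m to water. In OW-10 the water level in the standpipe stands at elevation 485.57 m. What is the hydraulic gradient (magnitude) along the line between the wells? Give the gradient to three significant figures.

Total head at OW-9: h = 501.58 − 23.71 = 477.87 m.
Total head at OW-10: h = 485.57 m (water level in the piezometer is the total head).
Head difference: h(OW-9) − h(OW-10) = 477.87 − 485.57 = -7.70 m.
Hydraulic gradient: i = |Δh| / L = 7.70 / 1275 = 0.00604.

i ≈ 0.00604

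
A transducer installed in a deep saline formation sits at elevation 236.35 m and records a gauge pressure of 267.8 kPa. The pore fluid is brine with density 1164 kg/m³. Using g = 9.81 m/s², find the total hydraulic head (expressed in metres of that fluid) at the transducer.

h ≈ 259.80 m

ψ = P/(ρg) = 267.8×1000 / (1164 × 9.81) = 23.45 m.
h = z + ψ = 236.35 + 23.45 = 259.80 m.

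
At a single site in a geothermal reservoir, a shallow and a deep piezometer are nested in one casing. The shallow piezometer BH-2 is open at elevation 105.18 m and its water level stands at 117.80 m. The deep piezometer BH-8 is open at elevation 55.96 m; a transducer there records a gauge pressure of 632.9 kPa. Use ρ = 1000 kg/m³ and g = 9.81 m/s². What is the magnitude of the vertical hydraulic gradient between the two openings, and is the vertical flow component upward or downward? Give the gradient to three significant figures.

Total head at BH-2: h = 117.80 m (water level in the standpipe).
Pressure head at BH-8: ψ = P/(ρg) = 632.9×1000 / (1000 × 9.81) = 64.52 m.
Total head at BH-8: h = z + ψ = 55.96 + 64.52 = 120.48 m.
Δh = h(BH-2) − h(BH-8) = 117.80 − 120.48 = -2.68 m.
Vertical separation Δz = 105.18 − 55.96 = 49.22 m.
|i_v| = |Δh| / Δz = 2.68 / 49.22 = 0.0544.
Head is higher in the deep piezometer, so vertical flow is upward (discharge condition).

|i_v| ≈ 0.0544; vertical flow is upward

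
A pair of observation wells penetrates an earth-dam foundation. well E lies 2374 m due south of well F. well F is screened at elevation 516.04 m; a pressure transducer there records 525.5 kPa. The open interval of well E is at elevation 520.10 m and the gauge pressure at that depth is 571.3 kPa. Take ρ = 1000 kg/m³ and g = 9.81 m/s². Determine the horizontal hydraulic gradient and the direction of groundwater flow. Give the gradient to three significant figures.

Pressure head at well F: ψ = P/(ρg) = 525.5×1000 / (1000 × 9.81) = 53.57 m.
Total head at well F: h = z + ψ = 516.04 + 53.57 = 569.61 m.
Pressure head at well E: ψ = P/(ρg) = 571.3×1000 / (1000 × 9.81) = 58.24 m.
Total head at well E: h = z + ψ = 520.10 + 58.24 = 578.34 m.
Head difference: h(well F) − h(well E) = 569.61 − 578.34 = -8.73 m.
Hydraulic gradient: i = |Δh| / L = 8.73 / 2374 = 0.00368.
Flow is from higher to lower head: from well E toward well F, i.e. toward the north.

i ≈ 0.00368; groundwater flows toward the north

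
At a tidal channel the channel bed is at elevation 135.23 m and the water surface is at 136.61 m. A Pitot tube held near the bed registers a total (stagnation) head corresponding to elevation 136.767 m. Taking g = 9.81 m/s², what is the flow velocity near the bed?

Near the bed, under hydrostatic conditions, the piezometric head (z + ψ) equals the free-surface elevation, 136.61 m.
Velocity head = total − piezometric = 136.767 − 136.61 = 0.157 m.
v = √(2g·h_v) = √(2 × 9.81 × 0.157) = 1.76 m/s.

v ≈ 1.76 m/s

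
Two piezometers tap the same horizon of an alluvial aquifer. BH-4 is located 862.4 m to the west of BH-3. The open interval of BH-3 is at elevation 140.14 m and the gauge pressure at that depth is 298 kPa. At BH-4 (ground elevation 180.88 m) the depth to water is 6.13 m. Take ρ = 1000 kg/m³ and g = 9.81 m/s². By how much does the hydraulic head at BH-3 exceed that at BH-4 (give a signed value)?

Δh ≈ -4.23 m

Pressure head at BH-3: ψ = P/(ρg) = 298×1000 / (1000 × 9.81) = 30.38 m.
Total head at BH-3: h = z + ψ = 140.14 + 30.38 = 170.52 m.
Total head at BH-4: h = 180.88 − 6.13 = 174.75 m.
Head difference: h(BH-3) − h(BH-4) = 170.52 − 174.75 = -4.23 m.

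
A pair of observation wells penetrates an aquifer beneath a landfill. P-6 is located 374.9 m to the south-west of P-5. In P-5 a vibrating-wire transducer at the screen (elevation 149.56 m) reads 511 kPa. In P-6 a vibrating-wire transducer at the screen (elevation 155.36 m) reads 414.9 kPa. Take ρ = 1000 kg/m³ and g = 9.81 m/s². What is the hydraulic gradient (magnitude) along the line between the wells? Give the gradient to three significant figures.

Pressure head at P-5: ψ = P/(ρg) = 511×1000 / (1000 × 9.81) = 52.09 m.
Total head at P-5: h = z + ψ = 149.56 + 52.09 = 201.65 m.
Pressure head at P-6: ψ = P/(ρg) = 414.9×1000 / (1000 × 9.81) = 42.29 m.
Total head at P-6: h = z + ψ = 155.36 + 42.29 = 197.65 m.
Head difference: h(P-5) − h(P-6) = 201.65 − 197.65 = 4.00 m.
Hydraulic gradient: i = |Δh| / L = 4.00 / 374.9 = 0.0107.

i ≈ 0.0107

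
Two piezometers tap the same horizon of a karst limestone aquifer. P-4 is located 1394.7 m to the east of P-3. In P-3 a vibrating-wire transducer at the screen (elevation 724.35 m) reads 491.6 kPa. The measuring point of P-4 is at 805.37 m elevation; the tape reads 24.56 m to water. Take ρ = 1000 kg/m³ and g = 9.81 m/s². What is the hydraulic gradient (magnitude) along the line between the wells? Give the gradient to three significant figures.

i ≈ 0.00455

Pressure head at P-3: ψ = P/(ρg) = 491.6×1000 / (1000 × 9.81) = 50.11 m.
Total head at P-3: h = z + ψ = 724.35 + 50.11 = 774.46 m.
Total head at P-4: h = 805.37 − 24.56 = 780.81 m.
Head difference: h(P-3) − h(P-4) = 774.46 − 780.81 = -6.35 m.
Hydraulic gradient: i = |Δh| / L = 6.35 / 1394.7 = 0.00455.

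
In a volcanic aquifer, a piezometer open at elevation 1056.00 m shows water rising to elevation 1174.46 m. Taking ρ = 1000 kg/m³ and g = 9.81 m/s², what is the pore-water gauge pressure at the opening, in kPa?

Pressure head ψ = h − z = 1174.46 − 1056.00 = 118.46 m.
P = ρgψ = 1000 × 9.81 × 118.46 = 1162093 Pa ≈ 1160 kPa.

P ≈ 1160 kPa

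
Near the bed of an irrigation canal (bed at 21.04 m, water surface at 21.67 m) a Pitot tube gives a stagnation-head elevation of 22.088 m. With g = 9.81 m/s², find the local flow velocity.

Near the bed, under hydrostatic conditions, the piezometric head (z + ψ) equals the free-surface elevation, 21.67 m.
Velocity head = total − piezometric = 22.088 − 21.67 = 0.418 m.
v = √(2g·h_v) = √(2 × 9.81 × 0.418) = 2.86 m/s.

v ≈ 2.86 m/s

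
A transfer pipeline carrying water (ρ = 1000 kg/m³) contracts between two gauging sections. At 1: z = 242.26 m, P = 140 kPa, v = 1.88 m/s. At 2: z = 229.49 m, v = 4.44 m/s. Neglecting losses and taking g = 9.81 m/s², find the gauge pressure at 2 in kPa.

P₂ ≈ 257 kPa

Pressure head at 1: ψ₁ = P₁/(ρg) = 140×1000 / (1000 × 9.81) = 14.27 m.
Velocity heads: v₁²/2g = 1.88²/19.62 = 0.180 m; v₂²/2g = 4.44²/19.62 = 1.005 m.
Total head H = z₁ + ψ₁ + v₁²/2g = 242.26 + 14.27 + 0.180 = 256.71 m.
ψ₂ = H − z₂ − v₂²/2g = 256.71 − 229.49 − 1.005 = 26.21 m.
P₂ = ρgψ₂ = 1000 × 9.81 × 26.21 ≈ 257 kPa.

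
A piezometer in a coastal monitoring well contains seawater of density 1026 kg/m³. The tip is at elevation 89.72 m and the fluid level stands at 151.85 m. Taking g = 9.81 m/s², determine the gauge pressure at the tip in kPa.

Pressure head ψ = h − z = 151.85 − 89.72 = 62.13 m.
P = ρgψ = 1026 × 9.81 × 62.13 = 625342 Pa ≈ 625 kPa.

P ≈ 625 kPa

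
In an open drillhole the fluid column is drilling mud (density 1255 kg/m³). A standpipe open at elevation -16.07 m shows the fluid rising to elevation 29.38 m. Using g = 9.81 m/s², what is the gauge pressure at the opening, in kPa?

P ≈ 560 kPa

Pressure head ψ = h − z = 29.38 − (-16.07) = 45.45 m.
P = ρgψ = 1255 × 9.81 × 45.45 = 559560 Pa ≈ 560 kPa.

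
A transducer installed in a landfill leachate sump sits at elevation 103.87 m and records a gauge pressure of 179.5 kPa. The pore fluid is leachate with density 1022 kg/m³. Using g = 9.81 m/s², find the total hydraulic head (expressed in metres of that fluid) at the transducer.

h ≈ 121.77 m

ψ = P/(ρg) = 179.5×1000 / (1022 × 9.81) = 17.90 m.
h = z + ψ = 103.87 + 17.90 = 121.77 m.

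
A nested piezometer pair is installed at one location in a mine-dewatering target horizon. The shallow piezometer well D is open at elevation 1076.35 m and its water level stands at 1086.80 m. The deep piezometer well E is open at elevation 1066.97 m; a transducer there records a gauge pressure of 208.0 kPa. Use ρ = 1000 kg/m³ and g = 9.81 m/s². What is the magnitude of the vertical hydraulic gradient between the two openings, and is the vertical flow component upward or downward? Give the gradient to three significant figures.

Total head at well D: h = 1086.80 m (water level in the standpipe).
Pressure head at well E: ψ = P/(ρg) = 208.0×1000 / (1000 × 9.81) = 21.20 m.
Total head at well E: h = z + ψ = 1066.97 + 21.20 = 1088.17 m.
Δh = h(well D) − h(well E) = 1086.80 − 1088.17 = -1.37 m.
Vertical separation Δz = 1076.35 − 1066.97 = 9.38 m.
|i_v| = |Δh| / Δz = 1.37 / 9.38 = 0.146.
Head is higher in the deep piezometer, so vertical flow is upward (discharge condition).

|i_v| ≈ 0.146; vertical flow is upward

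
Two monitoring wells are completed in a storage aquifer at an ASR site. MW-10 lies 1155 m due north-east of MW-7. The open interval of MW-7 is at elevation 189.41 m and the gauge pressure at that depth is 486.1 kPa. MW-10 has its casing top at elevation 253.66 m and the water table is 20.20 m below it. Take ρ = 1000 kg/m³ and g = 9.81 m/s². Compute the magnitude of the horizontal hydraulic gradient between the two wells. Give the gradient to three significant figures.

Pressure head at MW-7: ψ = P/(ρg) = 486.1×1000 / (1000 × 9.81) = 49.55 m.
Total head at MW-7: h = z + ψ = 189.41 + 49.55 = 238.96 m.
Total head at MW-10: h = 253.66 − 20.20 = 233.46 m.
Head difference: h(MW-7) − h(MW-10) = 238.96 − 233.46 = 5.50 m.
Hydraulic gradient: i = |Δh| / L = 5.50 / 1155 = 0.00476.

i ≈ 0.00476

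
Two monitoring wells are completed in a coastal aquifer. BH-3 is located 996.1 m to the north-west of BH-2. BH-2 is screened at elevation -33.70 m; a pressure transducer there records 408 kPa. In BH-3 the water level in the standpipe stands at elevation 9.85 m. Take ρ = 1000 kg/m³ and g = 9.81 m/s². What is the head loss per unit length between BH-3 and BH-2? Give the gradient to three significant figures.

i ≈ 0.00197 m/m

Pressure head at BH-2: ψ = P/(ρg) = 408×1000 / (1000 × 9.81) = 41.59 m.
Total head at BH-2: h = z + ψ = -33.70 + 41.59 = 7.89 m.
Total head at BH-3: h = 9.85 m (water level in the piezometer is the total head).
Head difference: h(BH-2) − h(BH-3) = 7.89 − 9.85 = -1.96 m.
Hydraulic gradient: i = |Δh| / L = 1.96 / 996.1 = 0.00197.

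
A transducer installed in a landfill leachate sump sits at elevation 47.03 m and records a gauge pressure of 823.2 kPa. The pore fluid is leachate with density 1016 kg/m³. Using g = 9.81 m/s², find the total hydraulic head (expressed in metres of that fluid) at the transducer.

h ≈ 129.62 m

ψ = P/(ρg) = 823.2×1000 / (1016 × 9.81) = 82.59 m.
h = z + ψ = 47.03 + 82.59 = 129.62 m.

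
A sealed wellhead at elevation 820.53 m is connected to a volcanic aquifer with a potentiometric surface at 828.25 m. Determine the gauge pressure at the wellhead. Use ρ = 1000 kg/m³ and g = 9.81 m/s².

Head above the cap: Δh = 828.25 − 820.53 = 7.72 m.
P = ρgΔh = 1000 × 9.81 × 7.72 = 75733 Pa ≈ 75.7 kPa.

P ≈ 75.7 kPa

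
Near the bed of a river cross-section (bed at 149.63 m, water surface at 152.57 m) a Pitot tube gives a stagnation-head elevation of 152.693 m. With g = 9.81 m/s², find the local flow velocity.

v ≈ 1.55 m/s

Near the bed, under hydrostatic conditions, the piezometric head (z + ψ) equals the free-surface elevation, 152.57 m.
Velocity head = total − piezometric = 152.693 − 152.57 = 0.123 m.
v = √(2g·h_v) = √(2 × 9.81 × 0.123) = 1.55 m/s.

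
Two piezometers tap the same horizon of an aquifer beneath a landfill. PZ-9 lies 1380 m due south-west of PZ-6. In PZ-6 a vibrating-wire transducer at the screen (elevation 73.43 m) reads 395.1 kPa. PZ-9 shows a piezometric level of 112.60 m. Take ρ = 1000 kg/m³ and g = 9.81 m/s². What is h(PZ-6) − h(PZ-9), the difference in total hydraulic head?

Pressure head at PZ-6: ψ = P/(ρg) = 395.1×1000 / (1000 × 9.81) = 40.28 m.
Total head at PZ-6: h = z + ψ = 73.43 + 40.28 = 113.71 m.
Total head at PZ-9: h = 112.60 m (water level in the piezometer is the total head).
Head difference: h(PZ-6) − h(PZ-9) = 113.71 − 112.60 = 1.11 m.

Δh ≈ 1.11 m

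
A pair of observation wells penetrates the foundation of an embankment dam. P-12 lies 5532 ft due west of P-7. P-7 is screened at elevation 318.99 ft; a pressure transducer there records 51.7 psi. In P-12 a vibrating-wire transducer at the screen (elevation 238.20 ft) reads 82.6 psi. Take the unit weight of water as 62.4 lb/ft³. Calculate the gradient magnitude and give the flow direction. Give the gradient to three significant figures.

i ≈ 0.00171; groundwater flows toward the west

Pressure head at P-7: ψ = 144·P/γ = 144 × 51.7 / 62.4 = 119.31 ft.
Total head at P-7: h = z + ψ = 318.99 + 119.31 = 438.30 ft.
Pressure head at P-12: ψ = 144·P/γ = 144 × 82.6 / 62.4 = 190.62 ft.
Total head at P-12: h = z + ψ = 238.20 + 190.62 = 428.82 ft.
Head difference: h(P-7) − h(P-12) = 438.30 − 428.82 = 9.48 ft.
Hydraulic gradient: i = |Δh| / L = 9.48 / 5532 = 0.00171.
Flow is from higher to lower head: from P-7 toward P-12, i.e. toward the west.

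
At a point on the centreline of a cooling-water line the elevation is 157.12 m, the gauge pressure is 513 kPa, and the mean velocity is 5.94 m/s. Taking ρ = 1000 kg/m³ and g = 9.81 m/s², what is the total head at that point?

h ≈ 211.21 m

Pressure head ψ = P/(ρg) = 513×1000 / (1000 × 9.81) = 52.29 m.
Velocity head = v²/(2g) = 5.94² / (2 × 9.81) = 1.798 m.
h = z + ψ + v²/(2g) = 157.12 + 52.29 + 1.798 = 211.21 m.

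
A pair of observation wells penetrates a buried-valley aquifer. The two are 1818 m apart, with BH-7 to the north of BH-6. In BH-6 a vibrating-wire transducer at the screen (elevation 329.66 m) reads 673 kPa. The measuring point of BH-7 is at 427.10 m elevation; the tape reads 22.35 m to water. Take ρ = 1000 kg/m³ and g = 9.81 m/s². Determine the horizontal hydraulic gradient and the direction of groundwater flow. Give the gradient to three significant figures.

Pressure head at BH-6: ψ = P/(ρg) = 673×1000 / (1000 × 9.81) = 68.60 m.
Total head at BH-6: h = z + ψ = 329.66 + 68.60 = 398.26 m.
Total head at BH-7: h = 427.10 − 22.35 = 404.75 m.
Head difference: h(BH-6) − h(BH-7) = 398.26 − 404.75 = -6.49 m.
Hydraulic gradient: i = |Δh| / L = 6.49 / 1818 = 0.00357.
Flow is from higher to lower head: from BH-7 toward BH-6, i.e. toward the south.

i ≈ 0.00357; groundwater flows toward the south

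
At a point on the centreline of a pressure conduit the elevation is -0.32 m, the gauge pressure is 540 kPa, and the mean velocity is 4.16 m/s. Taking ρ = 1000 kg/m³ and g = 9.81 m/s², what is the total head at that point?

h ≈ 55.61 m

Pressure head ψ = P/(ρg) = 540×1000 / (1000 × 9.81) = 55.05 m.
Velocity head = v²/(2g) = 4.16² / (2 × 9.81) = 0.882 m.
h = z + ψ + v²/(2g) = -0.32 + 55.05 + 0.882 = 55.61 m.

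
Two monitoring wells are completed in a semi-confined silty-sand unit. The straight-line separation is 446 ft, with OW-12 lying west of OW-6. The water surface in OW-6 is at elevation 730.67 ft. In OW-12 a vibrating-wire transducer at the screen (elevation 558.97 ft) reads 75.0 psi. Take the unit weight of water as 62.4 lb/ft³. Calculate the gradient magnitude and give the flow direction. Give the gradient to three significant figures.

Total head at OW-6: h = 730.67 ft (water level in the piezometer is the total head).
Pressure head at OW-12: ψ = 144·P/γ = 144 × 75.0 / 62.4 = 173.08 ft.
Total head at OW-12: h = z + ψ = 558.97 + 173.08 = 732.05 ft.
Head difference: h(OW-6) − h(OW-12) = 730.67 − 732.05 = -1.38 ft.
Hydraulic gradient: i = |Δh| / L = 1.38 / 446 = 0.00309.
Flow is from higher to lower head: from OW-12 toward OW-6, i.e. toward the east.

i ≈ 0.00309; groundwater flows toward the east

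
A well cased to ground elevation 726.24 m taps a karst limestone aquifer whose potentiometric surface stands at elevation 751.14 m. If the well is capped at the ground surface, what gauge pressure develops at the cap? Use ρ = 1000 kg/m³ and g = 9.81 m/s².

P ≈ 244 kPa

Head above the cap: Δh = 751.14 − 726.24 = 24.90 m.
P = ρgΔh = 1000 × 9.81 × 24.90 = 244269 Pa ≈ 244 kPa.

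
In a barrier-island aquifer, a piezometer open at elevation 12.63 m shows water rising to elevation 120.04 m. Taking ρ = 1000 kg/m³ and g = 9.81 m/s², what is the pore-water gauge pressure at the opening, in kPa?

Pressure head ψ = h − z = 120.04 − 12.63 = 107.41 m.
P = ρgψ = 1000 × 9.81 × 107.41 = 1053692 Pa ≈ 1050 kPa.

P ≈ 1050 kPa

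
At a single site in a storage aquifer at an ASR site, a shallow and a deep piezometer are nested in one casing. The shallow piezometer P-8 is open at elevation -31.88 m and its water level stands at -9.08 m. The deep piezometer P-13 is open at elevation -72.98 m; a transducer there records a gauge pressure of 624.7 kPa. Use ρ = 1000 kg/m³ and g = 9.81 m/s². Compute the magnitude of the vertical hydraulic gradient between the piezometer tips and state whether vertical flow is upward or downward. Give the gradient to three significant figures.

|i_v| ≈ 0.00535; vertical flow is downward

Total head at P-8: h = -9.08 m (water level in the standpipe).
Pressure head at P-13: ψ = P/(ρg) = 624.7×1000 / (1000 × 9.81) = 63.68 m.
Total head at P-13: h = z + ψ = -72.98 + 63.68 = -9.30 m.
Δh = h(P-8) − h(P-13) = -9.08 − (-9.30) = 0.22 m.
Vertical separation Δz = -31.88 − (-72.98) = 41.10 m.
|i_v| = |Δh| / Δz = 0.22 / 41.10 = 0.00535.
Head is higher in the shallow piezometer, so vertical flow is downward (recharge condition).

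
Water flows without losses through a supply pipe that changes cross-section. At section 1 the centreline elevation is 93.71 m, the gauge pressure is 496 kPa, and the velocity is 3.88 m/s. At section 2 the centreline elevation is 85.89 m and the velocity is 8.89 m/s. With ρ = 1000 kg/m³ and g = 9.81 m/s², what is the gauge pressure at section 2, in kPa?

P₂ ≈ 541 kPa

Pressure head at 1: ψ₁ = P₁/(ρg) = 496×1000 / (1000 × 9.81) = 50.56 m.
Velocity heads: v₁²/2g = 3.88²/19.62 = 0.767 m; v₂²/2g = 8.89²/19.62 = 4.028 m.
Total head H = z₁ + ψ₁ + v₁²/2g = 93.71 + 50.56 + 0.767 = 145.04 m.
ψ₂ = H − z₂ − v₂²/2g = 145.04 − 85.89 − 4.028 = 55.12 m.
P₂ = ρgψ₂ = 1000 × 9.81 × 55.12 ≈ 541 kPa.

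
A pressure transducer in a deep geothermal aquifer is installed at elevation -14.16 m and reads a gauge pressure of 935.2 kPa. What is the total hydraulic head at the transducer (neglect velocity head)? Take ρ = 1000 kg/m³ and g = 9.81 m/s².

h ≈ 81.17 m

ψ = P/(ρg) = 935.2×1000 / (1000 × 9.81) = 95.33 m.
h = z + ψ = -14.16 + 95.33 = 81.17 m.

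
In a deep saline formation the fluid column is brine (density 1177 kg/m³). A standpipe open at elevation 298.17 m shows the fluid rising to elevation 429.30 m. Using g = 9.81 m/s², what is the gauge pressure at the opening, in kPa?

Pressure head ψ = h − z = 429.30 − 298.17 = 131.13 m.
P = ρgψ = 1177 × 9.81 × 131.13 = 1514075 Pa ≈ 1510 kPa.

P ≈ 1510 kPa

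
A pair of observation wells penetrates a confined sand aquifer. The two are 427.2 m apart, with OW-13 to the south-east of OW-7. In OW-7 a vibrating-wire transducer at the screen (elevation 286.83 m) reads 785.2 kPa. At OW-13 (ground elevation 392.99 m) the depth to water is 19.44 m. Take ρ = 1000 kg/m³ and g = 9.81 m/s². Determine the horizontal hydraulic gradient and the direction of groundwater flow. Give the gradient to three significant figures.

Pressure head at OW-7: ψ = P/(ρg) = 785.2×1000 / (1000 × 9.81) = 80.04 m.
Total head at OW-7: h = z + ψ = 286.83 + 80.04 = 366.87 m.
Total head at OW-13: h = 392.99 − 19.44 = 373.55 m.
Head difference: h(OW-7) − h(OW-13) = 366.87 − 373.55 = -6.68 m.
Hydraulic gradient: i = |Δh| / L = 6.68 / 427.2 = 0.0156.
Flow is from higher to lower head: from OW-13 toward OW-7, i.e. toward the north-west.

i ≈ 0.0156; groundwater flows toward the north-west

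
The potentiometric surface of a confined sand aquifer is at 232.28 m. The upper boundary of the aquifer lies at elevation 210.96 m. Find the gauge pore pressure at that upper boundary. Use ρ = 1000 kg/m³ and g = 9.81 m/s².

P ≈ 209 kPa

Pressure head at the aquifer top: ψ = h − z = 232.28 − 210.96 = 21.32 m.
P = ρgψ = 1000 × 9.81 × 21.32 = 209149 Pa ≈ 209 kPa.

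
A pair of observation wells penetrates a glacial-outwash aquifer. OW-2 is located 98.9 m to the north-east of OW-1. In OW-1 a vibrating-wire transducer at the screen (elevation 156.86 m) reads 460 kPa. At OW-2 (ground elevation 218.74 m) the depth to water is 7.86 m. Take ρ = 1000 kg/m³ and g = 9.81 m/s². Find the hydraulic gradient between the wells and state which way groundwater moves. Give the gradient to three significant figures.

Pressure head at OW-1: ψ = P/(ρg) = 460×1000 / (1000 × 9.81) = 46.89 m.
Total head at OW-1: h = z + ψ = 156.86 + 46.89 = 203.75 m.
Total head at OW-2: h = 218.74 − 7.86 = 210.88 m.
Head difference: h(OW-1) − h(OW-2) = 203.75 − 210.88 = -7.13 m.
Hydraulic gradient: i = |Δh| / L = 7.13 / 98.9 = 0.0721.
Flow is from higher to lower head: from OW-2 toward OW-1, i.e. toward the south-west.

i ≈ 0.0721; groundwater flows toward the south-west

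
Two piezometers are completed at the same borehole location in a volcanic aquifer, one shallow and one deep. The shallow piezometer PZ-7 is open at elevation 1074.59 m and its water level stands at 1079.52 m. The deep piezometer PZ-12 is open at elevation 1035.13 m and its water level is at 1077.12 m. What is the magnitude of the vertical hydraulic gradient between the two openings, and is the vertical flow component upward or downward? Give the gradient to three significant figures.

Total head at PZ-7: h = 1079.52 m (water level in the standpipe).
Total head at PZ-12: h = 1077.12 m.
Δh = h(PZ-7) − h(PZ-12) = 1079.52 − 1077.12 = 2.40 m.
Vertical separation Δz = 1074.59 − 1035.13 = 39.46 m.
|i_v| = |Δh| / Δz = 2.40 / 39.46 = 0.0608.
Head is higher in the shallow piezometer, so vertical flow is downward (recharge condition).

|i_v| ≈ 0.0608; vertical flow is downward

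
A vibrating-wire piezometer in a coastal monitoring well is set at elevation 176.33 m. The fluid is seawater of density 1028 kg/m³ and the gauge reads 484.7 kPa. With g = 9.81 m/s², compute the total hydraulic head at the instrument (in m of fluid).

ψ = P/(ρg) = 484.7×1000 / (1028 × 9.81) = 48.06 m.
h = z + ψ = 176.33 + 48.06 = 224.39 m.

h ≈ 224.39 m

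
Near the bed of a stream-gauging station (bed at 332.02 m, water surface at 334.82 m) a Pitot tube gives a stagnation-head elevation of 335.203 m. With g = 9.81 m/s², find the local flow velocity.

v ≈ 2.74 m/s

Near the bed, under hydrostatic conditions, the piezometric head (z + ψ) equals the free-surface elevation, 334.82 m.
Velocity head = total − piezometric = 335.203 − 334.82 = 0.383 m.
v = √(2g·h_v) = √(2 × 9.81 × 0.383) = 2.74 m/s.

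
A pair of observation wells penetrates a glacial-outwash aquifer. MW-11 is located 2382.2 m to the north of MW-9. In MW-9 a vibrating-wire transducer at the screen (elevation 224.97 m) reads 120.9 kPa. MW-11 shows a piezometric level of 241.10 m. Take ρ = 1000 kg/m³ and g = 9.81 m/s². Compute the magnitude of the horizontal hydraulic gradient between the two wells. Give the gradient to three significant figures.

Pressure head at MW-9: ψ = P/(ρg) = 120.9×1000 / (1000 × 9.81) = 12.32 m.
Total head at MW-9: h = z + ψ = 224.97 + 12.32 = 237.29 m.
Total head at MW-11: h = 241.10 m (water level in the piezometer is the total head).
Head difference: h(MW-9) − h(MW-11) = 237.29 − 241.10 = -3.81 m.
Hydraulic gradient: i = |Δh| / L = 3.81 / 2382.2 = 0.00160.

i ≈ 0.00160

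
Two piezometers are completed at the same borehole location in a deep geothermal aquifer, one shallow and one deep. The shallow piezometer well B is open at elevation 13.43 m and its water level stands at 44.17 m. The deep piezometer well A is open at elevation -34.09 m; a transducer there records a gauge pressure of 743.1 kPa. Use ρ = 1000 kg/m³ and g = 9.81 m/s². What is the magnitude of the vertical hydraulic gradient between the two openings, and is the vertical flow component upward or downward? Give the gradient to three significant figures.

|i_v| ≈ 0.0528; vertical flow is downward

Total head at well B: h = 44.17 m (water level in the standpipe).
Pressure head at well A: ψ = P/(ρg) = 743.1×1000 / (1000 × 9.81) = 75.75 m.
Total head at well A: h = z + ψ = -34.09 + 75.75 = 41.66 m.
Δh = h(well B) − h(well A) = 44.17 − 41.66 = 2.51 m.
Vertical separation Δz = 13.43 − (-34.09) = 47.52 m.
|i_v| = |Δh| / Δz = 2.51 / 47.52 = 0.0528.
Head is higher in the shallow piezometer, so vertical flow is downward (recharge condition).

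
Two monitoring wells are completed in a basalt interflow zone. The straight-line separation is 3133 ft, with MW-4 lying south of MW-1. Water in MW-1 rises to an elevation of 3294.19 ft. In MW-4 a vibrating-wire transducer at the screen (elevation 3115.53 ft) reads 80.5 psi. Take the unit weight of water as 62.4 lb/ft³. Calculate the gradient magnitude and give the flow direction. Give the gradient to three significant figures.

Total head at MW-1: h = 3294.19 ft (water level in the piezometer is the total head).
Pressure head at MW-4: ψ = 144·P/γ = 144 × 80.5 / 62.4 = 185.77 ft.
Total head at MW-4: h = z + ψ = 3115.53 + 185.77 = 3301.30 ft.
Head difference: h(MW-1) − h(MW-4) = 3294.19 − 3301.30 = -7.11 ft.
Hydraulic gradient: i = |Δh| / L = 7.11 / 3133 = 0.00227.
Flow is from higher to lower head: from MW-4 toward MW-1, i.e. toward the north.

i ≈ 0.00227; groundwater flows toward the north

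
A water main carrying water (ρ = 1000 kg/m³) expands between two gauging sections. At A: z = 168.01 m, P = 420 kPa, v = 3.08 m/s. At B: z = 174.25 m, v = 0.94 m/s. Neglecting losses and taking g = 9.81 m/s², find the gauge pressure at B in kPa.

Pressure head at A: ψ₁ = P₁/(ρg) = 420×1000 / (1000 × 9.81) = 42.81 m.
Velocity heads: v₁²/2g = 3.08²/19.62 = 0.484 m; v₂²/2g = 0.94²/19.62 = 0.045 m.
Total head H = z₁ + ψ₁ + v₁²/2g = 168.01 + 42.81 + 0.484 = 211.30 m.
ψ₂ = H − z₂ − v₂²/2g = 211.30 − 174.25 − 0.045 = 37.01 m.
P₂ = ρgψ₂ = 1000 × 9.81 × 37.01 ≈ 363 kPa.

P₂ ≈ 363 kPa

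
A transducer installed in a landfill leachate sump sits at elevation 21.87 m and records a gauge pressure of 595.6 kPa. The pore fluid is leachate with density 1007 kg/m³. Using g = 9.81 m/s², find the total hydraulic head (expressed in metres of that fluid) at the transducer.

h ≈ 82.16 m

ψ = P/(ρg) = 595.6×1000 / (1007 × 9.81) = 60.29 m.
h = z + ψ = 21.87 + 60.29 = 82.16 m.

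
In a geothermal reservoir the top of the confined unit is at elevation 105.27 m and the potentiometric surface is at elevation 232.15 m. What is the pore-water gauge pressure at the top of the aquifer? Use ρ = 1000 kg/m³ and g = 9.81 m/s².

Pressure head at the aquifer top: ψ = h − z = 232.15 − 105.27 = 126.88 m.
P = ρgψ = 1000 × 9.81 × 126.88 = 1244693 Pa ≈ 1240 kPa.

P ≈ 1240 kPa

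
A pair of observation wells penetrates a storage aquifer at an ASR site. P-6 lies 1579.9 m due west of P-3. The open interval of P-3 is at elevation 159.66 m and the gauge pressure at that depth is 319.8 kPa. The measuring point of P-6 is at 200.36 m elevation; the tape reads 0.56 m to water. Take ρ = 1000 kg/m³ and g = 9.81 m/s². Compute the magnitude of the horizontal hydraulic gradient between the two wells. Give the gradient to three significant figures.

i ≈ 0.00477

Pressure head at P-3: ψ = P/(ρg) = 319.8×1000 / (1000 × 9.81) = 32.60 m.
Total head at P-3: h = z + ψ = 159.66 + 32.60 = 192.26 m.
Total head at P-6: h = 200.36 − 0.56 = 199.80 m.
Head difference: h(P-3) − h(P-6) = 192.26 − 199.80 = -7.54 m.
Hydraulic gradient: i = |Δh| / L = 7.54 / 1579.9 = 0.00477.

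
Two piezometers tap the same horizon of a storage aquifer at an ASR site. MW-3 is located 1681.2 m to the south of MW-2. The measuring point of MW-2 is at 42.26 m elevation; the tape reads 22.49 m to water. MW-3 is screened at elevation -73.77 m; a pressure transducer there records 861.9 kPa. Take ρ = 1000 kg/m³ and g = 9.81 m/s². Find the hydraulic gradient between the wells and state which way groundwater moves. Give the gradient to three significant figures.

Total head at MW-2: h = 42.26 − 22.49 = 19.77 m.
Pressure head at MW-3: ψ = P/(ρg) = 861.9×1000 / (1000 × 9.81) = 87.86 m.
Total head at MW-3: h = z + ψ = -73.77 + 87.86 = 14.09 m.
Head difference: h(MW-2) − h(MW-3) = 19.77 − 14.09 = 5.68 m.
Hydraulic gradient: i = |Δh| / L = 5.68 / 1681.2 = 0.00338.
Flow is from higher to lower head: from MW-2 toward MW-3, i.e. toward the south.

i ≈ 0.00338; groundwater flows toward the south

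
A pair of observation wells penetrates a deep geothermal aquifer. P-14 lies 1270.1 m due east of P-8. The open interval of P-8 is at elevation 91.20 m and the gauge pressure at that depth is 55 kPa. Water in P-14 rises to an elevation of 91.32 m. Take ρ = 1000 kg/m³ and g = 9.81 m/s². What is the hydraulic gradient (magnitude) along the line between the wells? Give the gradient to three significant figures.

Pressure head at P-8: ψ = P/(ρg) = 55×1000 / (1000 × 9.81) = 5.61 m.
Total head at P-8: h = z + ψ = 91.20 + 5.61 = 96.81 m.
Total head at P-14: h = 91.32 m (water level in the piezometer is the total head).
Head difference: h(P-8) − h(P-14) = 96.81 − 91.32 = 5.49 m.
Hydraulic gradient: i = |Δh| / L = 5.49 / 1270.1 = 0.00432.

i ≈ 0.00432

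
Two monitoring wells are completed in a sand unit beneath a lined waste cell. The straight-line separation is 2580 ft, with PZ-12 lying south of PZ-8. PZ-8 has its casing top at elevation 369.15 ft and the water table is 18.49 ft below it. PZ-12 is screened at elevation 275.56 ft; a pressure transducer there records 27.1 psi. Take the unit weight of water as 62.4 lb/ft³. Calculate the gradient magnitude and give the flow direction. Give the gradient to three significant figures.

Total head at PZ-8: h = 369.15 − 18.49 = 350.66 ft.
Pressure head at PZ-12: ψ = 144·P/γ = 144 × 27.1 / 62.4 = 62.54 ft.
Total head at PZ-12: h = z + ψ = 275.56 + 62.54 = 338.10 ft.
Head difference: h(PZ-8) − h(PZ-12) = 350.66 − 338.10 = 12.56 ft.
Hydraulic gradient: i = |Δh| / L = 12.56 / 2580 = 0.00487.
Flow is from higher to lower head: from PZ-8 toward PZ-12, i.e. toward the south.

i ≈ 0.00487; groundwater flows toward the south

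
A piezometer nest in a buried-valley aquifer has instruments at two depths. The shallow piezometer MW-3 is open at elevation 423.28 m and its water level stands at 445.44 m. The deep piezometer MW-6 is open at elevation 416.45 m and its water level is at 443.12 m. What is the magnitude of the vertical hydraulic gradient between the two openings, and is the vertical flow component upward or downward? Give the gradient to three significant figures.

|i_v| ≈ 0.340; vertical flow is downward

Total head at MW-3: h = 445.44 m (water level in the standpipe).
Total head at MW-6: h = 443.12 m.
Δh = h(MW-3) − h(MW-6) = 445.44 − 443.12 = 2.32 m.
Vertical separation Δz = 423.28 − 416.45 = 6.83 m.
|i_v| = |Δh| / Δz = 2.32 / 6.83 = 0.340.
Head is higher in the shallow piezometer, so vertical flow is downward (recharge condition).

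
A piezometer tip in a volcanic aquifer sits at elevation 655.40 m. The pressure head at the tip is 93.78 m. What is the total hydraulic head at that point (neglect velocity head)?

h = z + ψ = 655.40 + 93.78 = 749.18 m.

h ≈ 749.18 m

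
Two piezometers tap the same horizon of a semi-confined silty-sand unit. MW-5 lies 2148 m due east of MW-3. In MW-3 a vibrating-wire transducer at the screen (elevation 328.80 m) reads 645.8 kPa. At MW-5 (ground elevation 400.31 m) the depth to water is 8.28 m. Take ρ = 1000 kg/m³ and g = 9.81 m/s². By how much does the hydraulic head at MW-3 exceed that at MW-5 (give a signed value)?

Pressure head at MW-3: ψ = P/(ρg) = 645.8×1000 / (1000 × 9.81) = 65.83 m.
Total head at MW-3: h = z + ψ = 328.80 + 65.83 = 394.63 m.
Total head at MW-5: h = 400.31 − 8.28 = 392.03 m.
Head difference: h(MW-3) − h(MW-5) = 394.63 − 392.03 = 2.60 m.

Δh ≈ 2.60 m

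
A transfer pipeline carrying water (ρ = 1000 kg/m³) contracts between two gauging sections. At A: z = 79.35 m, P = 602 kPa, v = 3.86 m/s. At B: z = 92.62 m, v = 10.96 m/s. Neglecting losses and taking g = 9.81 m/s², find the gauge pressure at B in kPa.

P₂ ≈ 419 kPa

Pressure head at A: ψ₁ = P₁/(ρg) = 602×1000 / (1000 × 9.81) = 61.37 m.
Velocity heads: v₁²/2g = 3.86²/19.62 = 0.759 m; v₂²/2g = 10.96²/19.62 = 6.122 m.
Total head H = z₁ + ψ₁ + v₁²/2g = 79.35 + 61.37 + 0.759 = 141.48 m.
ψ₂ = H − z₂ − v₂²/2g = 141.48 − 92.62 − 6.122 = 42.74 m.
P₂ = ρgψ₂ = 1000 × 9.81 × 42.74 ≈ 419 kPa.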